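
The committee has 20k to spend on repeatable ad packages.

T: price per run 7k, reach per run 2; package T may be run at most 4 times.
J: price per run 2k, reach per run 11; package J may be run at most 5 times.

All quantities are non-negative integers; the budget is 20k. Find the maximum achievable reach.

57

J has the best ratio (11/2); taking only J gives at most 5×11 = 55 (stopped by the supply cap of 5).
Mixing does better — 1×T and 5×J: price 17 ≤ 20, reach 1·2 + 5·11 = 57.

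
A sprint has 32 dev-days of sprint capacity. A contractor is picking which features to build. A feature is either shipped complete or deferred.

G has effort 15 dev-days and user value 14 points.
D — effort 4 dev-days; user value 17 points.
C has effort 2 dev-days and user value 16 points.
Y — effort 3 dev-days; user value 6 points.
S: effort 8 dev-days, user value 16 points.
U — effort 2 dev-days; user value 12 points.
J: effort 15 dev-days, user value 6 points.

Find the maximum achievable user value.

75

G + D + C + S + U: effort 15 + 4 + 2 + 8 + 2 = 31 ≤ 32, user value 14 + 17 + 16 + 16 + 12 = 75.
G + D + C + Y + S: effort 15 + 4 + 2 + 3 + 8 = 32 ≤ 32, user value 14 + 17 + 16 + 6 + 16 = 69.
Best is G, D, C, S, and U with total user value 75.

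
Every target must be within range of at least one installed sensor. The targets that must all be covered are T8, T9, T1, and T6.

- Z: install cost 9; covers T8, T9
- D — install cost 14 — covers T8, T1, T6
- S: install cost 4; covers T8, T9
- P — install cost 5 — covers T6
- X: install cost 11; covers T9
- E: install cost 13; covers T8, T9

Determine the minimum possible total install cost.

18

The greedy cost-per-new-target heuristic would pick S, P, and D for 23, but a cheaper cover exists.
Choose D and S: together they cover T8, T9, T1, T6 — every target.
Total install cost: 14 + 4 = 18.
No cover costs less than 18.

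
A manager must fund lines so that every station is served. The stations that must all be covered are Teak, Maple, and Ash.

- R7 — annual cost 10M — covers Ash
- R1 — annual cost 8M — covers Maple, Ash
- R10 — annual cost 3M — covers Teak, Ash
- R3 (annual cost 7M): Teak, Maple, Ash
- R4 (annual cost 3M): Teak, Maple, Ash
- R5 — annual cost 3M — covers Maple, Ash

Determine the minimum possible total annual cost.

3

R4 alone covers Teak, Maple, Ash — every station.
Total annual cost: 3.
No cover costs less than 3.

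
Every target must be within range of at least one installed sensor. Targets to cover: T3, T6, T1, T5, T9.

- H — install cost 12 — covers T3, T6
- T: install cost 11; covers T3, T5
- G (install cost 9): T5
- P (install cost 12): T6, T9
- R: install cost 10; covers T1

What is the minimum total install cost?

Choose T, P, and R: together they cover T3, T6, T1, T5, T9 — every target.
Total install cost: 11 + 12 + 10 = 33.
No cover costs less than 33.

33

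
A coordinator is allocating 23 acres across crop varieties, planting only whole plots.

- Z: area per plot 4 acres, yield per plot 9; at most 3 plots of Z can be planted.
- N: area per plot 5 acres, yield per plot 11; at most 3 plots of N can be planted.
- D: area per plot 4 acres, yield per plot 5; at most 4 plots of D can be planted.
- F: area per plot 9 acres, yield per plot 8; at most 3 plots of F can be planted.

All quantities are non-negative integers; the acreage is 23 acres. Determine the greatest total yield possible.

This is a bounded integer knapsack.
Take 2×Z and 3×N: area 23 ≤ 23, yield 2·9 + 3·11 = 51.
No other integer combination yields more.

51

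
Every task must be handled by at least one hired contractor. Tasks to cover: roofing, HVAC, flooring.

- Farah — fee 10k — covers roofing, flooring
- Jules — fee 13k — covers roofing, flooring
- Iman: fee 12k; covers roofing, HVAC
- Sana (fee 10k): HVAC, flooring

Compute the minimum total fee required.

Choose Farah and Sana: together they cover roofing, HVAC, flooring — every task.
Total fee: 10 + 10 = 20.

20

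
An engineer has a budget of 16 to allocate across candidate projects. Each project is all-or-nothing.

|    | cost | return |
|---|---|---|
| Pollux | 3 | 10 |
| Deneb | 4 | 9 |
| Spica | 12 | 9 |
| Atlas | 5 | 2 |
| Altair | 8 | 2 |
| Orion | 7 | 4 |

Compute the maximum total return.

23

This is an integer program with binary decision variables.
Take Pollux, Deneb, and Orion: cost 3 + 4 + 7 = 14 ≤ 16, return 10 + 9 + 4 = 23.
No other feasible combination does better.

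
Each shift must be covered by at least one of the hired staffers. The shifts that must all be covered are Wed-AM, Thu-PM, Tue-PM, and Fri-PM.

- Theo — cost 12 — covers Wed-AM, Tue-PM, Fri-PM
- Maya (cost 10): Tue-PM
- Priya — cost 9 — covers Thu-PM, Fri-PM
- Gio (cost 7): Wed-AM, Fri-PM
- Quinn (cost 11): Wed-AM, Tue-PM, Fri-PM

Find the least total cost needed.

20

This is an integer covering problem.
The greedy cost-per-new-shift heuristic would pick Gio, Priya, and Maya for 26, but a cheaper cover exists.
Choose Priya and Quinn: together they cover Wed-AM, Thu-PM, Tue-PM, Fri-PM — every shift.
Total cost: 9 + 11 = 20.
No cover costs less than 20.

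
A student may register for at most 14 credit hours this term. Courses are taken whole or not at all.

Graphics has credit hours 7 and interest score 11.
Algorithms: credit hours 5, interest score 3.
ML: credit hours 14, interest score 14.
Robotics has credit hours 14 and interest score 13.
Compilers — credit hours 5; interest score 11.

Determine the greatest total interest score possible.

22

Treat it as a binary knapsack problem.
Graphics + Compilers: credit hours 7 + 5 = 12 ≤ 14, interest score 11 + 11 = 22.
Algorithms + Compilers: credit hours 5 + 5 = 10 ≤ 14, interest score 3 + 11 = 14.
Best is Graphics and Compilers with total interest score 22.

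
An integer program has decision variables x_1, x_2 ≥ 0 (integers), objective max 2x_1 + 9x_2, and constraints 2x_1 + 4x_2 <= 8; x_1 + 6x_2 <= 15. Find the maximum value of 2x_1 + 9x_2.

(x_1,x_2)=(0,2) is feasible, giving 18.
(x_1,x_2)=(1,1) is feasible, giving 11.
(x_1,x_2)=(0,1) is feasible, giving 9.
No feasible integer point exceeds 18.

18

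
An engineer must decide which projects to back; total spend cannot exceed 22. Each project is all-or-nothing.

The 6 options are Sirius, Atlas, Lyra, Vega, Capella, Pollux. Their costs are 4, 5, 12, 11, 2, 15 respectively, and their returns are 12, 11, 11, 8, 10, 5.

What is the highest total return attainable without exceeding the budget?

41

This is an integer program with binary decision variables.
Take Sirius, Atlas, Vega, and Capella: cost 4 + 5 + 11 + 2 = 22 ≤ 22, return 12 + 11 + 8 + 10 = 41.
No other feasible combination does better.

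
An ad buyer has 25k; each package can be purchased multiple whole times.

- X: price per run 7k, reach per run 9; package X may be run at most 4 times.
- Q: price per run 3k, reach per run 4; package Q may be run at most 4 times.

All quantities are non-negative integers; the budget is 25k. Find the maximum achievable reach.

31

2×X and 3×Q: price 23 ≤ 25, reach 2·9 + 3·4 = 30.
3×X and 1×Q: price 24 ≤ 25, reach 3·9 + 1·4 = 31.
Best is 31.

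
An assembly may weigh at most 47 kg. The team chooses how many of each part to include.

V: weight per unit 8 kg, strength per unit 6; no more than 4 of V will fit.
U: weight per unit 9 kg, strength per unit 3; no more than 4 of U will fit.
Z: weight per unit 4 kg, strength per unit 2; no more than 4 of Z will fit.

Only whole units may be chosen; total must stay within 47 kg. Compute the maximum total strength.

This is a bounded integer knapsack.
4×V and 3×Z: weight 44 ≤ 47, strength 4·6 + 3·2 = 30.
4×V, 1×U, and 1×Z: weight 45 ≤ 47, strength 4·6 + 1·3 + 1·2 = 29.
Best is 30.

30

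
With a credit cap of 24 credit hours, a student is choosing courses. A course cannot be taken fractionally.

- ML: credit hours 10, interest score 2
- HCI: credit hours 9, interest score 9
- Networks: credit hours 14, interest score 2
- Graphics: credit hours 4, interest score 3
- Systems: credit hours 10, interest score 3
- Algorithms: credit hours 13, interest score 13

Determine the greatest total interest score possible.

22

Take HCI and Algorithms: credit hours 9 + 13 = 22 ≤ 24, interest score 9 + 13 = 22.
No other feasible combination does better.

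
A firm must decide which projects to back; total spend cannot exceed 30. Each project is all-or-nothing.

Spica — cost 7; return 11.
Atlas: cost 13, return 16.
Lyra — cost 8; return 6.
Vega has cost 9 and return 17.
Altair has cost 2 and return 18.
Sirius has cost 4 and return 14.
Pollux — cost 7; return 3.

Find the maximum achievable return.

66

Allowing fractional choices, the relaxed optimum would be about 69.8, but projects are indivisible.
Atlas + Vega + Altair + Sirius: cost 13 + 9 + 2 + 4 = 28 ≤ 30, return 16 + 17 + 18 + 14 = 65.
Spica + Lyra + Vega + Altair + Sirius: cost 7 + 8 + 9 + 2 + 4 = 30 ≤ 30, return 11 + 6 + 17 + 18 + 14 = 66.
Best is Spica, Lyra, Vega, Altair, and Sirius with total return 66.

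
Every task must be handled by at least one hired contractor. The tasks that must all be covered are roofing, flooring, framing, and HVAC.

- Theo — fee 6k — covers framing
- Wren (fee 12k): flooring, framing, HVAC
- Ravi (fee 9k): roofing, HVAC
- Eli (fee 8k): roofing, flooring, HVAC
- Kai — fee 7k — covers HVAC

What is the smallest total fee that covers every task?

Choose Theo and Eli: together they cover roofing, flooring, framing, HVAC — every task.
Total fee: 6 + 8 = 14.
No cover costs less than 14.

14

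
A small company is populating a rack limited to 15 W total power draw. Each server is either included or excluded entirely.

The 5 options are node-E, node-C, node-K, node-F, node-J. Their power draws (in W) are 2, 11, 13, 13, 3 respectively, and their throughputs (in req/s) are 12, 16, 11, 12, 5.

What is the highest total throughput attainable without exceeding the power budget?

This is an integer program with binary decision variables.
Allowing fractional choices, the relaxed optimum would be about 31.5, but servers are indivisible.
node-E + node-C: power draw 2 + 11 = 13 ≤ 15, throughput 12 + 16 = 28.
node-E + node-K: power draw 2 + 13 = 15 ≤ 15, throughput 12 + 11 = 23.
node-E + node-F: power draw 2 + 13 = 15 ≤ 15, throughput 12 + 12 = 24.
Best is node-E and node-C with total throughput 28.

28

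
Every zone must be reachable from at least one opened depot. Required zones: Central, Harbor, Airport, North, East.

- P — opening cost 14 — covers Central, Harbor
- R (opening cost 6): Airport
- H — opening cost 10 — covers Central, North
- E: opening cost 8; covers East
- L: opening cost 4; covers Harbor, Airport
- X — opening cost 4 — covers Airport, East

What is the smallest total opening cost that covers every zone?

This is a weighted set-cover instance.
Choose H, L, and X: together they cover Central, Harbor, Airport, North, East — every zone.
Total opening cost: 10 + 4 + 4 = 18.
No cover costs less than 18.

18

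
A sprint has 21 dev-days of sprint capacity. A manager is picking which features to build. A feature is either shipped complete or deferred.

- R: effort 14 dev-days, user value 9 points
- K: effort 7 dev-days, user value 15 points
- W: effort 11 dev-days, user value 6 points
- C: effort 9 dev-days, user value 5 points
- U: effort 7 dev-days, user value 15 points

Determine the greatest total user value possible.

30

Allowing fractional choices, the relaxed optimum would be about 34.5, but features are indivisible.
K + U: effort 7 + 7 = 14 ≤ 21, user value 15 + 15 = 30.
R + K: effort 14 + 7 = 21 ≤ 21, user value 9 + 15 = 24.
R + U: effort 14 + 7 = 21 ≤ 21, user value 9 + 15 = 24.
Best is K and U with total user value 30.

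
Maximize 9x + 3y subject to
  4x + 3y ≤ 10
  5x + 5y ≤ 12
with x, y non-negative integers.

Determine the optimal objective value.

Relaxing integrality, the LP optimum is 21.60 at (x,y) = (2.4, 0), which is not an integer point.
(x,y)=(2,0): 4·2+3·0=8≤10, 5·2+5·0=10≤12, objective 18.
(x,y)=(1,1): 4·1+3·1=7≤10, 5·1+5·1=10≤12, objective 12.
(x,y)=(1,0): 4·1+3·0=4≤10, 5·1+5·0=5≤12, objective 9.
Maximum is 18 at (x,y)=(2,0).

18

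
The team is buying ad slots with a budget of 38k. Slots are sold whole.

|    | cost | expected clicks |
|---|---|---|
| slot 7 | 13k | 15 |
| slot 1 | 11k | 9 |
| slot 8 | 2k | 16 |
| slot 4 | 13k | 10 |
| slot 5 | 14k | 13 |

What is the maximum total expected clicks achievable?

44

slot 7 + slot 8 + slot 5: cost 13 + 2 + 14 = 29 ≤ 38, expected clicks 15 + 16 + 13 = 44.
slot 7 + slot 8 + slot 4: cost 13 + 2 + 13 = 28 ≤ 38, expected clicks 15 + 16 + 10 = 41.
Best is slot 7, slot 8, and slot 5 with total expected clicks 44.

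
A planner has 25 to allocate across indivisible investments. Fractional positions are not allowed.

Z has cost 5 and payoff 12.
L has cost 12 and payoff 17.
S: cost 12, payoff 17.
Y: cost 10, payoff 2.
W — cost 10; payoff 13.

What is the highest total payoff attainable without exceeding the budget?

Allowing fractional choices, the relaxed optimum would be about 40.3, but investments are indivisible.
L + S: cost 12 + 12 = 24 ≤ 25, payoff 17 + 17 = 34.
L + W: cost 12 + 10 = 22 ≤ 25, payoff 17 + 13 = 30.
Best is L and S with total payoff 34.

34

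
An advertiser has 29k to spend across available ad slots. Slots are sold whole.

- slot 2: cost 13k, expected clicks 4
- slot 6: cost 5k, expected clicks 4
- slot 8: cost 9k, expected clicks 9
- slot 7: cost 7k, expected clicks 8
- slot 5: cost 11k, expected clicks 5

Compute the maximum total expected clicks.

Allowing fractional choices, the relaxed optimum would be about 24.6, but ad slots are indivisible.
slot 8 + slot 7 + slot 5: cost 9 + 7 + 11 = 27 ≤ 29, expected clicks 9 + 8 + 5 = 22.
slot 2 + slot 8 + slot 7: cost 13 + 9 + 7 = 29 ≤ 29, expected clicks 4 + 9 + 8 = 21.
slot 6 + slot 8 + slot 7: cost 5 + 9 + 7 = 21 ≤ 29, expected clicks 4 + 9 + 8 = 21.
Best is slot 8, slot 7, and slot 5 with total expected clicks 22.

22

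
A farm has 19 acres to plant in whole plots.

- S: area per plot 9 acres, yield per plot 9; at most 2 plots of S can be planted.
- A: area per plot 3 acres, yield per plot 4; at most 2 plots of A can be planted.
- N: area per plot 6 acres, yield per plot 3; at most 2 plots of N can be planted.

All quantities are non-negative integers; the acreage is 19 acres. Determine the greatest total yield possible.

18

This is a bounded integer knapsack.
A has the best ratio (4/3); taking only A gives at most 2×4 = 8 (stopped by the supply cap of 2).
Mixing does better — 2×S: area 18 ≤ 19, yield 2·9 = 18.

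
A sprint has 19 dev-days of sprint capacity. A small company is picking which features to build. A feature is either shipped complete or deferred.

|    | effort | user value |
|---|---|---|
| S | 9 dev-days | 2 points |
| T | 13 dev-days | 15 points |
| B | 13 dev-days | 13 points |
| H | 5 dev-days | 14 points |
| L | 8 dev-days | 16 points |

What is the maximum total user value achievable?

Take H and L: effort 5 + 8 = 13 ≤ 19, user value 14 + 16 = 30.
No other feasible combination does better.

30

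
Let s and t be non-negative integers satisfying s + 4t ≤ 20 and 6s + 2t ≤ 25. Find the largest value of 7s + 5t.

(s,t)=(3,3): 1·3+4·3=15≤20, 6·3+2·3=24≤25, objective 36.
(s,t)=(2,4): 1·2+4·4=18≤20, 6·2+2·4=20≤25, objective 34.
(s,t)=(3,2): 1·3+4·2=11≤20, 6·3+2·2=22≤25, objective 31.
No feasible integer point exceeds 36.

36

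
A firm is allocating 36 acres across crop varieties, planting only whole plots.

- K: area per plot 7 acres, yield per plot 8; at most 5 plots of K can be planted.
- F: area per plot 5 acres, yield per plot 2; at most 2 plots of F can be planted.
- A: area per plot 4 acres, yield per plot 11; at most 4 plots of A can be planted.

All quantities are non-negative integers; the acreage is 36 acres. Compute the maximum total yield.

2×K and 4×A: area 30 ≤ 36, yield 2·8 + 4·11 = 60.
2×K, 1×F, and 4×A: area 35 ≤ 36, yield 2·8 + 1·2 + 4·11 = 62.
Best is 62.

62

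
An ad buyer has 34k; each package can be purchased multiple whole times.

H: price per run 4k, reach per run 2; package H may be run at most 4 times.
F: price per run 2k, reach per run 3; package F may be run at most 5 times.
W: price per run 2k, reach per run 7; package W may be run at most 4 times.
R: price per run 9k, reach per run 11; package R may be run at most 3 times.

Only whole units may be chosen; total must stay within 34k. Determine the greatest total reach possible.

62

3×F, 4×W, and 2×R: price 32 ≤ 34, reach 3·3 + 4·7 + 2·11 = 59.
4×F, 4×W, and 2×R: price 34 ≤ 34, reach 4·3 + 4·7 + 2·11 = 62.
Best is 62.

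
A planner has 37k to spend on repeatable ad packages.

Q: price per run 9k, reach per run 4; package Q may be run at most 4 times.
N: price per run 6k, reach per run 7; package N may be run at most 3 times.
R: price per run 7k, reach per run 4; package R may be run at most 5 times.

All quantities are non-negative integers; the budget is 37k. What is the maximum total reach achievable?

This is a bounded integer knapsack.
N has the best ratio (7/6); taking only N gives at most 3×7 = 21 (stopped by the supply cap of 3).
Mixing does better — 3×N and 2×R: price 32 ≤ 37, reach 3·7 + 2·4 = 29.

29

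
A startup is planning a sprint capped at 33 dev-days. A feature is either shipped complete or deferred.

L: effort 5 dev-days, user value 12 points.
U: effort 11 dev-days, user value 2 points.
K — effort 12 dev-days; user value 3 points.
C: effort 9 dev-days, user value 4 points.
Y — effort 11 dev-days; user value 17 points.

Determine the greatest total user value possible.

This is an integer program with binary decision variables.
L + U + Y: effort 5 + 11 + 11 = 27 ≤ 33, user value 12 + 2 + 17 = 31.
L + K + Y: effort 5 + 12 + 11 = 28 ≤ 33, user value 12 + 3 + 17 = 32.
L + C + Y: effort 5 + 9 + 11 = 25 ≤ 33, user value 12 + 4 + 17 = 33.
Best is L, C, and Y with total user value 33.

33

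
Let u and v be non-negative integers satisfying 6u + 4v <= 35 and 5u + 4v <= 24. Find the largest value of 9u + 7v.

43

The continuous relaxation peaks at (4.8, 0) with value 43.20; rounding to a feasible lattice point costs some objective.
(u,v)=(4,1): 6·4+4·1=28≤35, 5·4+4·1=24≤24, objective 43.
(u,v)=(3,2): 6·3+4·2=26≤35, 5·3+4·2=23≤24, objective 41.
(u,v)=(4,0): 6·4+4·0=24≤35, 5·4+4·0=20≤24, objective 36.
The best lattice point is (4,1), giving 43.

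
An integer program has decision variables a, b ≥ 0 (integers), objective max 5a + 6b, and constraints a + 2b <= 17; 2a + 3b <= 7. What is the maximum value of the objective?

16

The continuous relaxation peaks at (3.5, 0) with value 17.50; rounding to a feasible lattice point costs some objective.
(a,b)=(2,1) is feasible, giving 16.
(a,b)=(3,0) is feasible, giving 15.
(a,b)=(1,1) is feasible, giving 11.
No feasible integer point exceeds 16.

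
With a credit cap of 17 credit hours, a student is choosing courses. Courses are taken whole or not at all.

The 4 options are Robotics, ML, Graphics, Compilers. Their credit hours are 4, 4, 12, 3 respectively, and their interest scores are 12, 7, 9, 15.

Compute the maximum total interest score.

34

Treat it as a binary knapsack problem.
Robotics + Compilers: credit hours 4 + 3 = 7 ≤ 17, interest score 12 + 15 = 27.
Robotics + ML + Compilers: credit hours 4 + 4 + 3 = 11 ≤ 17, interest score 12 + 7 + 15 = 34.
Best is Robotics, ML, and Compilers with total interest score 34.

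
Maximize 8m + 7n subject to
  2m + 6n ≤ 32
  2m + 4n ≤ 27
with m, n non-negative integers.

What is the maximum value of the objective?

Relaxing integrality, the LP optimum is 108.00 at (m,n) = (13.5, 0), which is not an integer point.
(m,n)=(13,0): 2·13+6·0=26≤32, 2·13+4·0=26≤27, objective 104.
(m,n)=(12,0): 2·12+6·0=24≤32, 2·12+4·0=24≤27, objective 96.
No feasible integer point exceeds 104.

104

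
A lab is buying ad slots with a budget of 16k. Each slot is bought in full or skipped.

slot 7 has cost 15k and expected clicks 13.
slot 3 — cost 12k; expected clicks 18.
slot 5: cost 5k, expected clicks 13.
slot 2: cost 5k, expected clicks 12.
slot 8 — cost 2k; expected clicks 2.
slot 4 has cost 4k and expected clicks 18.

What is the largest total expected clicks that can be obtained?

slot 5 + slot 2 + slot 8 + slot 4: cost 5 + 5 + 2 + 4 = 16 ≤ 16, expected clicks 13 + 12 + 2 + 18 = 45.
slot 5 + slot 2 + slot 4: cost 5 + 5 + 4 = 14 ≤ 16, expected clicks 13 + 12 + 18 = 43.
Best is slot 5, slot 2, slot 8, and slot 4 with total expected clicks 45.

45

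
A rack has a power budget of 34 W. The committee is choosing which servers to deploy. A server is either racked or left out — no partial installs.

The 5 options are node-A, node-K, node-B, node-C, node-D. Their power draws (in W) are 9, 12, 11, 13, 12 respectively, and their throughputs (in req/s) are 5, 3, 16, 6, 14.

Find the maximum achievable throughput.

35

This is an integer program with binary decision variables.
Allowing fractional choices, the relaxed optimum would be about 35.9, but servers are indivisible.
node-B + node-D: power draw 11 + 12 = 23 ≤ 34, throughput 16 + 14 = 30.
node-A + node-B + node-D: power draw 9 + 11 + 12 = 32 ≤ 34, throughput 5 + 16 + 14 = 35.
Best is node-A, node-B, and node-D with total throughput 35.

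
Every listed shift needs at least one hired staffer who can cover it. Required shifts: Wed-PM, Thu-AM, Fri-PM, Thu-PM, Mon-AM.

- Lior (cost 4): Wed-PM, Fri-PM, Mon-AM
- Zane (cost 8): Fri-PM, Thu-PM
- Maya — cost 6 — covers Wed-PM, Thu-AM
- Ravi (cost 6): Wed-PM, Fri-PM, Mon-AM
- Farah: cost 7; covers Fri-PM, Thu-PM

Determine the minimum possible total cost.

17

Choose Lior, Maya, and Farah: together they cover Wed-PM, Thu-AM, Fri-PM, Thu-PM, Mon-AM — every shift.
Total cost: 4 + 6 + 7 = 17.
No cover costs less than 17.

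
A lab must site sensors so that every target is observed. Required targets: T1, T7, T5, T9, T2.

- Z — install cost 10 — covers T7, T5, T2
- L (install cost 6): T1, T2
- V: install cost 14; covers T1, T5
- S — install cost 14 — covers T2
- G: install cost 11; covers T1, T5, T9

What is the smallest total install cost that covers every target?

The greedy cost-per-new-target heuristic would pick L, Z, and G for 27, but a cheaper cover exists.
Choose Z and G: together they cover T1, T7, T5, T9, T2 — every target.
Total install cost: 10 + 11 = 21.
No cover costs less than 21.

21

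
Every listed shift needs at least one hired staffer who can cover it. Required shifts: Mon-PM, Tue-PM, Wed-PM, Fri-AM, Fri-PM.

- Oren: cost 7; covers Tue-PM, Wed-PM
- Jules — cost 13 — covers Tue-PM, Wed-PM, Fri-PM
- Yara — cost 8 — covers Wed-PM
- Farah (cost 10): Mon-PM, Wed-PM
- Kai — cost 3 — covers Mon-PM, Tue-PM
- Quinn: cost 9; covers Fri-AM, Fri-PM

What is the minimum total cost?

19

Choose Oren, Kai, and Quinn: together they cover Mon-PM, Tue-PM, Wed-PM, Fri-AM, Fri-PM — every shift.
Total cost: 7 + 3 + 9 = 19.
No cover costs less than 19.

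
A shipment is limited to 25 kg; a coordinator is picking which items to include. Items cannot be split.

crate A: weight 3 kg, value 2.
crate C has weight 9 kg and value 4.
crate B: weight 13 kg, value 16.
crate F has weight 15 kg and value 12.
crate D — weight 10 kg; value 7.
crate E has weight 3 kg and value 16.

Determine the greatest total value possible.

Treat it as a binary knapsack problem.
Allowing fractional choices, the relaxed optimum would be about 39.2, but items are indivisible.
crate C + crate B + crate E: weight 9 + 13 + 3 = 25 ≤ 25, value 4 + 16 + 16 = 36.
crate B + crate E: weight 13 + 3 = 16 ≤ 25, value 16 + 16 = 32.
crate A + crate B + crate E: weight 3 + 13 + 3 = 19 ≤ 25, value 2 + 16 + 16 = 34.
Best is crate C, crate B, and crate E with total value 36.

36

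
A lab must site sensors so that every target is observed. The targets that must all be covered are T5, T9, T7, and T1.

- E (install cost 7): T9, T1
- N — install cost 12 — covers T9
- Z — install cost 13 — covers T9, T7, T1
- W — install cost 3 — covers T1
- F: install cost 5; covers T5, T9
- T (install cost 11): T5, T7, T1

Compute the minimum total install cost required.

16

The greedy cost-per-new-target heuristic would pick F, W, and T for 19, but a cheaper cover exists.
Choose F and T: together they cover T5, T9, T7, T1 — every target.
Total install cost: 5 + 11 = 16.
No cover costs less than 16.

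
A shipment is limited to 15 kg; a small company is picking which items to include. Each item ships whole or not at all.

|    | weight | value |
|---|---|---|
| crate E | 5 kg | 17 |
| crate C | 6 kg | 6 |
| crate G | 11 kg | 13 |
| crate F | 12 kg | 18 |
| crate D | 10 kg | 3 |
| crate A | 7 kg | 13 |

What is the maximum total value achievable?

Allowing fractional choices, the relaxed optimum would be about 34.5, but items are indivisible.
crate E + crate C: weight 5 + 6 = 11 ≤ 15, value 17 + 6 = 23.
crate E + crate D: weight 5 + 10 = 15 ≤ 15, value 17 + 3 = 20.
crate E + crate A: weight 5 + 7 = 12 ≤ 15, value 17 + 13 = 30.
Best is crate E and crate A with total value 30.

30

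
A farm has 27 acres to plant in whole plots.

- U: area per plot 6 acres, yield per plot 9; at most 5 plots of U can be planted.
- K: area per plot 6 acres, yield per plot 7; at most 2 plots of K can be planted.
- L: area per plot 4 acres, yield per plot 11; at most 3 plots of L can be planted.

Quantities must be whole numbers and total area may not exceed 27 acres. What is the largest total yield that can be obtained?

51

L has the best ratio (11/4); taking only L gives at most 3×11 = 33 (stopped by the supply cap of 3).
Mixing does better — 2×U and 3×L: area 24 ≤ 27, yield 2·9 + 3·11 = 51.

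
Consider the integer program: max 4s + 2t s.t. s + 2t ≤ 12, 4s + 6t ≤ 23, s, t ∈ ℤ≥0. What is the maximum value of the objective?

20

The continuous relaxation peaks at (5.75, 0) with value 23.00; rounding to a feasible lattice point costs some objective.
(s,t)=(5,0) is feasible, giving 20.
(s,t)=(4,1) is feasible, giving 18.
(s,t)=(4,0) is feasible, giving 16.
The best lattice point is (5,0), giving 20.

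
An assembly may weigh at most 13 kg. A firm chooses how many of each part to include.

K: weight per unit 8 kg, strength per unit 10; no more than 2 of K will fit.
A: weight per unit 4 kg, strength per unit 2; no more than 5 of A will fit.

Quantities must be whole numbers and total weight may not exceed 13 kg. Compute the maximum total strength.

This is a bounded integer knapsack.
K has the best ratio (10/8); taking only K gives at most 1×10 = 10 (stopped by the weight limit).
Mixing does better — 1×K and 1×A: weight 12 ≤ 13, strength 1·10 + 1·2 = 12.

12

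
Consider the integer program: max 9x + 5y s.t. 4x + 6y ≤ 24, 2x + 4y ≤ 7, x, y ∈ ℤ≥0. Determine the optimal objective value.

27

(x,y)=(3,0) is feasible, giving 27.
(x,y)=(2,0) is feasible, giving 18.
No feasible integer point exceeds 27.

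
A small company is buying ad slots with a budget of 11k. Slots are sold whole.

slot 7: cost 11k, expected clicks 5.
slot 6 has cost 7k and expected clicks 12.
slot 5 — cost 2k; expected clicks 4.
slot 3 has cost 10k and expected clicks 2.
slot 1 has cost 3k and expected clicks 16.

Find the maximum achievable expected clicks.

28

This is a 0-1 knapsack instance.
slot 5 + slot 1: cost 2 + 3 = 5 ≤ 11, expected clicks 4 + 16 = 20.
slot 1: cost 3 ≤ 11, expected clicks 16.
slot 6 + slot 1: cost 7 + 3 = 10 ≤ 11, expected clicks 12 + 16 = 28.
Best is slot 6 and slot 1 with total expected clicks 28.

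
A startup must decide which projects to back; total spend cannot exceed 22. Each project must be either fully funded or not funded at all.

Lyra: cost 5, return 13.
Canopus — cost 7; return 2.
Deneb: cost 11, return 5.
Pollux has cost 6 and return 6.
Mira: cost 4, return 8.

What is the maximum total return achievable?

Take Lyra, Canopus, Pollux, and Mira: cost 5 + 7 + 6 + 4 = 22 ≤ 22, return 13 + 2 + 6 + 8 = 29.
No other feasible combination does better.

29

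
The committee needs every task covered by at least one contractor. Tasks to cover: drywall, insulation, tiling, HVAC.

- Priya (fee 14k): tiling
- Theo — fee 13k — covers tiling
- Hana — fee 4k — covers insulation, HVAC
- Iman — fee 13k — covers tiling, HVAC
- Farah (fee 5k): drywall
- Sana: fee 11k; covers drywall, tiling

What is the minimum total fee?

15

Choose Hana and Sana: together they cover drywall, insulation, tiling, HVAC — every task.
Total fee: 4 + 11 = 15.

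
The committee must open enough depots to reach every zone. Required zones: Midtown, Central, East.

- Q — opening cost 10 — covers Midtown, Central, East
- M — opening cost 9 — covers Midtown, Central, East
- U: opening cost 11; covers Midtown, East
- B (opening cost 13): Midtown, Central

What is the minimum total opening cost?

M alone covers Midtown, Central, East — every zone.
Total opening cost: 9.
No cover costs less than 9.

9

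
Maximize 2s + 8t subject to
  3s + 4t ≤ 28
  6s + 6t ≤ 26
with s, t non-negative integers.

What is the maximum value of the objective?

Relaxing integrality, the LP optimum is 34.67 at (s,t) = (0, 4.33), which is not an integer point.
(s,t)=(0,4): 3·0+4·4=16≤28, 6·0+6·4=24≤26, objective 32.
(s,t)=(1,3): 3·1+4·3=15≤28, 6·1+6·3=24≤26, objective 26.
Maximum is 32 at (s,t)=(0,4).

32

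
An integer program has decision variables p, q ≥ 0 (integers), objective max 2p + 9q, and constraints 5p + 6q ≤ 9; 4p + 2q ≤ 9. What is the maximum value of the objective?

9

The continuous relaxation peaks at (0, 1.5) with value 13.50; rounding to a feasible lattice point costs some objective.
(p,q)=(0,1): 5·0+6·1=6≤9, 4·0+2·1=2≤9, objective 9.
(p,q)=(1,0): 5·1+6·0=5≤9, 4·1+2·0=4≤9, objective 2.
(p,q)=(0,0): 5·0+6·0=0≤9, 4·0+2·0=0≤9, objective 0.
Maximum is 9 at (p,q)=(0,1).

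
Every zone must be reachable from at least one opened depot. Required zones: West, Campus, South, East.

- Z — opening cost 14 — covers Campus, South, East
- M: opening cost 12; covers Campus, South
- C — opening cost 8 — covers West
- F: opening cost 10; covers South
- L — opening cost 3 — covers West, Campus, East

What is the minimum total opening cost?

Choose F and L: together they cover West, Campus, South, East — every zone.
Total opening cost: 10 + 3 = 13.
No cover costs less than 13.

13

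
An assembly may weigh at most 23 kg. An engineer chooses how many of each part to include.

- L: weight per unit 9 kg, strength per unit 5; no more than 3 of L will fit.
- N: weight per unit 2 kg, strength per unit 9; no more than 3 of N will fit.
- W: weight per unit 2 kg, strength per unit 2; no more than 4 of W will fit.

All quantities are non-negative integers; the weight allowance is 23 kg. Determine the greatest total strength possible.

N has the best ratio (9/2); taking only N gives at most 3×9 = 27 (stopped by the supply cap of 3).
Mixing does better — 1×L, 3×N, and 4×W: weight 23 ≤ 23, strength 1·5 + 3·9 + 4·2 = 40.

40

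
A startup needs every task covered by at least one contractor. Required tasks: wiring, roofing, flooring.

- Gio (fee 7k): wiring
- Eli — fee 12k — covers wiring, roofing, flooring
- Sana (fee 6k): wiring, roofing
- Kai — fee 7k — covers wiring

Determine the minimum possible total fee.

The greedy cost-per-new-task heuristic would pick Sana and Eli for 18, but a cheaper cover exists.
Eli alone covers wiring, roofing, flooring — every task.
Total fee: 12.
No cover costs less than 12.

12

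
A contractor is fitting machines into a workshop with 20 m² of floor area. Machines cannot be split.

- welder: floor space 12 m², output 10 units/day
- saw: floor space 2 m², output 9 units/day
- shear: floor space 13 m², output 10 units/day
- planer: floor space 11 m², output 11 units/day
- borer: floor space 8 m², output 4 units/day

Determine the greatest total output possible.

20

Allowing fractional choices, the relaxed optimum would be about 25.8, but machines are indivisible.
saw + planer: floor space 2 + 11 = 13 ≤ 20, output 9 + 11 = 20.
saw + shear: floor space 2 + 13 = 15 ≤ 20, output 9 + 10 = 19.
welder + saw: floor space 12 + 2 = 14 ≤ 20, output 10 + 9 = 19.
Best is saw and planer with total output 20.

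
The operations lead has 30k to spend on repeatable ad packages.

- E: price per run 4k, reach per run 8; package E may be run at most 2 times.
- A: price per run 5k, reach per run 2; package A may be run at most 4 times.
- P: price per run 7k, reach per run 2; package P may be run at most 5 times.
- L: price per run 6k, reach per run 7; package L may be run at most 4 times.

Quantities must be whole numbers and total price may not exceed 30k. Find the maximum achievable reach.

This is a bounded integer knapsack.
E has the best ratio (8/4); taking only E gives at most 2×8 = 16 (stopped by the supply cap of 2).
Mixing does better — 2×E and 3×L: price 26 ≤ 30, reach 2·8 + 3·7 = 37.

37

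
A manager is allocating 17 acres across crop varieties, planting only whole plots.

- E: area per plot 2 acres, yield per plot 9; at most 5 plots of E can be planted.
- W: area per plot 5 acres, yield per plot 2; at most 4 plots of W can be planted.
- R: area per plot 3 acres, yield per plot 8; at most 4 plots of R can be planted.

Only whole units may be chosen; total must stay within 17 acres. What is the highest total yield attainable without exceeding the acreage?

This is a bounded integer knapsack.
Take 5×E and 2×R: area 16 ≤ 17, yield 5·9 + 2·8 = 61.
E has the best ratio (9/2) and is taken to its limit of 5; remaining capacity is filled optimally with the others.

61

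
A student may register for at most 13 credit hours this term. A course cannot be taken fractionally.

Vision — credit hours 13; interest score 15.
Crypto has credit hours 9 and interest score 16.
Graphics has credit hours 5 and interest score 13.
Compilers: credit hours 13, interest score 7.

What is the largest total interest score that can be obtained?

16

Graphics: credit hours 5 ≤ 13, interest score 13.
Crypto: credit hours 9 ≤ 13, interest score 16.
Vision: credit hours 13 ≤ 13, interest score 15.
Best is Crypto with total interest score 16.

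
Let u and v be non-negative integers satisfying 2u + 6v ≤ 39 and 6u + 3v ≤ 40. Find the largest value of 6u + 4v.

(u,v)=(4,5): 2·4+6·5=38≤39, 6·4+3·5=39≤40, objective 44.
(u,v)=(4,4): 2·4+6·4=32≤39, 6·4+3·4=36≤40, objective 40.
(u,v)=(3,5): 2·3+6·5=36≤39, 6·3+3·5=33≤40, objective 38.
No feasible integer point exceeds 44.

44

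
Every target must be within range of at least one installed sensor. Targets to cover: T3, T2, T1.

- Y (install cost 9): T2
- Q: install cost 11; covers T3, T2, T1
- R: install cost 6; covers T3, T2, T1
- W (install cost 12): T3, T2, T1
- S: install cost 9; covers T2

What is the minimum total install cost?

6

This is a weighted set-cover instance.
R alone covers T3, T2, T1 — every target.
Total install cost: 6.
No cover costs less than 6.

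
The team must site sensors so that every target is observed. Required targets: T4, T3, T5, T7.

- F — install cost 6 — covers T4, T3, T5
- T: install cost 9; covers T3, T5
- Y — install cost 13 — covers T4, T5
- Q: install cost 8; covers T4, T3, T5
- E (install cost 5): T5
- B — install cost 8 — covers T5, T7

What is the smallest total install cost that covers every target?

Choose F and B: together they cover T4, T3, T5, T7 — every target.
Total install cost: 6 + 8 = 14.
No cover costs less than 14.

14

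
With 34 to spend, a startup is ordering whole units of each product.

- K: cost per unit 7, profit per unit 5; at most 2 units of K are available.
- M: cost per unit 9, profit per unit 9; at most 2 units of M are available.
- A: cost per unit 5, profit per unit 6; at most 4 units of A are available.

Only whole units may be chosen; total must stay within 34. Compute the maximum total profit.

A has the best ratio (6/5); taking only A gives at most 4×6 = 24 (stopped by the supply cap of 4).
Mixing does better — 2×M and 3×A: cost 33 ≤ 34, profit 2·9 + 3·6 = 36.

36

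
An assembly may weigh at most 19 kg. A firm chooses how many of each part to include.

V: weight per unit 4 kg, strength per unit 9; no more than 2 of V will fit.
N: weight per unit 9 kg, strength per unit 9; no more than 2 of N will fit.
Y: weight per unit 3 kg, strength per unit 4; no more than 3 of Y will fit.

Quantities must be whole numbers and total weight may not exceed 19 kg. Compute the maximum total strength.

V has the best ratio (9/4); taking only V gives at most 2×9 = 18 (stopped by the supply cap of 2).
Mixing does better — 2×V and 3×Y: weight 17 ≤ 19, strength 2·9 + 3·4 = 30.

30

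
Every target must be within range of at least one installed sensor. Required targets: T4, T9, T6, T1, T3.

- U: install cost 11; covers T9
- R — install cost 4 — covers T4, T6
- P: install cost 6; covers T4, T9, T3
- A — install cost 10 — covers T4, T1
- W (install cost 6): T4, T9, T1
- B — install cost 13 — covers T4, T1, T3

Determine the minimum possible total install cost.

This is an integer covering problem.
Choose R, P, and W: together they cover T4, T9, T6, T1, T3 — every target.
Total install cost: 4 + 6 + 6 = 16.
No cover costs less than 16.

16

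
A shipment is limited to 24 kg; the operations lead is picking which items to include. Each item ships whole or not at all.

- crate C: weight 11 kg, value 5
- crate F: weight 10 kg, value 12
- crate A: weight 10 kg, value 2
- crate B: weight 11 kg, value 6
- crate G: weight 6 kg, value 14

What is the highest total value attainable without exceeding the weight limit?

26

Treat it as a binary knapsack problem.
Allowing fractional choices, the relaxed optimum would be about 30.4, but items are indivisible.
crate B + crate G: weight 11 + 6 = 17 ≤ 24, value 6 + 14 = 20.
crate F + crate G: weight 10 + 6 = 16 ≤ 24, value 12 + 14 = 26.
crate C + crate G: weight 11 + 6 = 17 ≤ 24, value 5 + 14 = 19.
Best is crate F and crate G with total value 26.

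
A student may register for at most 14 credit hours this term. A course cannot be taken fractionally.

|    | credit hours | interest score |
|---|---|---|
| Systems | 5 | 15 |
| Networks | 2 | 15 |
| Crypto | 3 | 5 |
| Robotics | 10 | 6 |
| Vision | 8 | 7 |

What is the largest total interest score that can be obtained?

35

Treat it as a binary knapsack problem.
Systems + Networks + Crypto: credit hours 5 + 2 + 3 = 10 ≤ 14, interest score 15 + 15 + 5 = 35.
Systems + Networks: credit hours 5 + 2 = 7 ≤ 14, interest score 15 + 15 = 30.
Best is Systems, Networks, and Crypto with total interest score 35.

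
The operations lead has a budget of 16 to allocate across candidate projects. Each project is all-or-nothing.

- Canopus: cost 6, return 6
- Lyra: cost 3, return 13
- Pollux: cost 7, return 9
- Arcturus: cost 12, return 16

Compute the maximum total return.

29

Take Lyra and Arcturus: cost 3 + 12 = 15 ≤ 16, return 13 + 16 = 29.
No other feasible combination does better.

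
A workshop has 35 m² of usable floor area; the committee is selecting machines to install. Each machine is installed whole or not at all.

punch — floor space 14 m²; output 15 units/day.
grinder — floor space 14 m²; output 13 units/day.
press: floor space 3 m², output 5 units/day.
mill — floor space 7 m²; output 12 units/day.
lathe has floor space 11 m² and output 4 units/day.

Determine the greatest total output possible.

40

Allowing fractional choices, the relaxed optimum would be about 42.2, but machines are indivisible.
punch + press + mill + lathe: floor space 14 + 3 + 7 + 11 = 35 ≤ 35, output 15 + 5 + 12 + 4 = 36.
punch + grinder + mill: floor space 14 + 14 + 7 = 35 ≤ 35, output 15 + 13 + 12 = 40.
grinder + press + mill + lathe: floor space 14 + 3 + 7 + 11 = 35 ≤ 35, output 13 + 5 + 12 + 4 = 34.
Best is punch, grinder, and mill with total output 40.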